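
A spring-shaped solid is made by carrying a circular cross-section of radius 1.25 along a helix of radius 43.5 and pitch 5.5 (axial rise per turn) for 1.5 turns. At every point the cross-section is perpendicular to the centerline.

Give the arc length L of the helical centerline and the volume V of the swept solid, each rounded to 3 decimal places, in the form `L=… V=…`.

2πR = 2π·43.5 = 273.318561
per-turn = √(273.318561² + 5.5²) = √(74703.0357 + 30.25) = √74733.2857 = 273.373894
L = 1.5 × 273.373894 = 410.060840
V = π·1.25² × L = 4.908739 × 410.060840 = 2012.881443

L=410.061 V=2012.881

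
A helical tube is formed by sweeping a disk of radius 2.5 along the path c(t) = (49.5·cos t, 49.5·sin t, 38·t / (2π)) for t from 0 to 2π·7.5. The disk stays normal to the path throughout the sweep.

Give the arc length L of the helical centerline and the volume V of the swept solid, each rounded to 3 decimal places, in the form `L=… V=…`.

2πR = 2π·49.5 = 311.017673
per-turn = √(311.017673² + 38²) = √(96731.9927 + 1444) = √98175.9927 = 313.330485
L = 7.5 × 313.330485 = 2349.978636
V = π·2.5² × L = 19.634954 × 2349.978636 = 46141.722626

L=2349.979 V=46141.723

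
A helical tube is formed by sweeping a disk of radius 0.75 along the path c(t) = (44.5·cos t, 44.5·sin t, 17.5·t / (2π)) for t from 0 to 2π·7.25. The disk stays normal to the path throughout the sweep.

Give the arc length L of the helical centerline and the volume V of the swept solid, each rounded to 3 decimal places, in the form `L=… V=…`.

L=2031.079 V=3589.213

2πR = 2π·44.5 = 279.601746
per-turn = √(279.601746² + 17.5²) = √(78177.1365 + 306.25) = √78483.3865 = 280.148865
L = 7.25 × 280.148865 = 2031.079270
V = π·0.75² × L = 1.767146 × 2031.079270 = 3589.213339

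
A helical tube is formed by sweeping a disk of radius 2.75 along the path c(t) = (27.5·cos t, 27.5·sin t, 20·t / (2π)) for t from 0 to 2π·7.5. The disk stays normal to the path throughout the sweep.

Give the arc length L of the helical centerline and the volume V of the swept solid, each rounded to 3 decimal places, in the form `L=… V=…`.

L=1304.559 V=30994.103

2πR = 2π·27.5 = 172.787596
per-turn = √(172.787596² + 20²) = √(29855.5533 + 400) = √30255.5533 = 173.941235
L = 7.5 × 173.941235 = 1304.559264
V = π·2.75² × L = 23.758294 × 1304.559264 = 30994.103117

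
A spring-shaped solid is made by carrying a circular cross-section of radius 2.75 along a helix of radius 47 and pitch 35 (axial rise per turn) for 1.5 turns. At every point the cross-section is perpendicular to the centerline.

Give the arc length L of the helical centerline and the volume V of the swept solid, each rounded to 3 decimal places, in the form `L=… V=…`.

L=446.065 V=10597.740

2πR = 2π·47 = 295.309709
per-turn = √(295.309709² + 35²) = √(87207.8245 + 1225) = √88432.8245 = 297.376570
L = 1.5 × 297.376570 = 446.064855
V = π·2.75² × L = 23.758294 × 446.064855 = 10597.740172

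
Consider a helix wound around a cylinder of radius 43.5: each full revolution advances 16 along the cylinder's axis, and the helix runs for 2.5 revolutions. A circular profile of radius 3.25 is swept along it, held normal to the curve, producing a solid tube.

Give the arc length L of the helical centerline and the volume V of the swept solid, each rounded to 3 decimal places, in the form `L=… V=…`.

2πR = 2π·43.5 = 273.318561
per-turn = √(273.318561² + 16²) = √(74703.0357 + 256) = √74959.0357 = 273.786478
L = 2.5 × 273.786478 = 684.466196
V = π·3.25² × L = 33.183072 × 684.466196 = 22712.691333

L=684.466 V=22712.691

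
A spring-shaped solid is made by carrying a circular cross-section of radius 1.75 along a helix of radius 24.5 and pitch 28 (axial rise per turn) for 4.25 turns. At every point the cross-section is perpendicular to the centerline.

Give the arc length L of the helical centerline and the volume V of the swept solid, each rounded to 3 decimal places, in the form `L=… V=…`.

2πR = 2π·24.5 = 153.938040
per-turn = √(153.938040² + 28²) = √(23696.9202 + 784) = √24480.9202 = 156.463798
L = 4.25 × 156.463798 = 664.971143
V = π·1.75² × L = 9.621128 × 664.971143 = 6397.772148

L=664.971 V=6397.772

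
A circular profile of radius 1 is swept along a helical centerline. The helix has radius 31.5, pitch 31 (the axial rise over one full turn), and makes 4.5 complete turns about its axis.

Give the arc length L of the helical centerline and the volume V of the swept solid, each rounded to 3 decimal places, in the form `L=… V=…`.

L=901.500 V=2832.146

2πR = 2π·31.5 = 197.920337
per-turn = √(197.920337² + 31²) = √(39172.4599 + 961) = √40133.4599 = 200.333372
L = 4.5 × 200.333372 = 901.500173
V = π·1² × L = 3.141593 × 901.500173 = 2832.146321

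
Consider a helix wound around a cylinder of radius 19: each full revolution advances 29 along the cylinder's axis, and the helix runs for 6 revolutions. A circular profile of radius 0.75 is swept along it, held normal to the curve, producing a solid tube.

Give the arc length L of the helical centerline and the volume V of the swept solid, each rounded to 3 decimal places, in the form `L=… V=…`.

L=737.114 V=1302.589

2πR = 2π·19 = 119.380521
per-turn = √(119.380521² + 29²) = √(14251.7088 + 841) = √15092.7088 = 122.852386
L = 6 × 122.852386 = 737.114316
V = π·0.75² × L = 1.767146 × 737.114316 = 1302.588518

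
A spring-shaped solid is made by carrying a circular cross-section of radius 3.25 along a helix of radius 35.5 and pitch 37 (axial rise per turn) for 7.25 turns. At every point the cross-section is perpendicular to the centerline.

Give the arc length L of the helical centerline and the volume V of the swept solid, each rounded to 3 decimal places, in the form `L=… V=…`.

2πR = 2π·35.5 = 223.053078
per-turn = √(223.053078² + 37²) = √(49752.6758 + 1369) = √51121.6758 = 226.101030
L = 7.25 × 226.101030 = 1639.232468
V = π·3.25² × L = 33.183072 × 1639.232468 = 54394.769665

L=1639.232 V=54394.770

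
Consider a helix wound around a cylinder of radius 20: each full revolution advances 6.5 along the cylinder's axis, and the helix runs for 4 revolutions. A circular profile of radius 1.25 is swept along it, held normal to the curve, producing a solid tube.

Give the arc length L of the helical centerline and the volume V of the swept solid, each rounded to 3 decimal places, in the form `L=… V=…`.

L=503.327 V=2470.700

2πR = 2π·20 = 125.663706
per-turn = √(125.663706² + 6.5²) = √(15791.3670 + 42.25) = √15833.6170 = 125.831701
L = 4 × 125.831701 = 503.326805
V = π·1.25² × L = 4.908739 × 503.326805 = 2470.699677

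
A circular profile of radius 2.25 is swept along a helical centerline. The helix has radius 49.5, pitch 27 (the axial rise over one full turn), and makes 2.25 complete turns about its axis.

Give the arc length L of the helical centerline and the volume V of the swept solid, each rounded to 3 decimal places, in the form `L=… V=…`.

L=702.422 V=11171.535

2πR = 2π·49.5 = 311.017673
per-turn = √(311.017673² + 27²) = √(96731.9927 + 729) = √97460.9927 = 312.187432
L = 2.25 × 312.187432 = 702.421722
V = π·2.25² × L = 15.904313 × 702.421722 = 11171.534792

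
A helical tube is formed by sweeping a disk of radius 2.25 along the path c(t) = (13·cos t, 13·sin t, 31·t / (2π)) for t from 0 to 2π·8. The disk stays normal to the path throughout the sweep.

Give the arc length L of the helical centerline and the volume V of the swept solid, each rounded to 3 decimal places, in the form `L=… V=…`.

2πR = 2π·13 = 81.681409
per-turn = √(81.681409² + 31²) = √(6671.8526 + 961) = √7632.8526 = 87.366198
L = 8 × 87.366198 = 698.929585
V = π·2.25² × L = 15.904313 × 698.929585 = 11115.994751

L=698.930 V=11115.995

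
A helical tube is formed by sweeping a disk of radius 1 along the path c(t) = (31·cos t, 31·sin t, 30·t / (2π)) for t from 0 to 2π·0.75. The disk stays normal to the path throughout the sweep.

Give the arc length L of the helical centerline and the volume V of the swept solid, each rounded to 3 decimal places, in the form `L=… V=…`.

L=147.807 V=464.348

2πR = 2π·31 = 194.778745
per-turn = √(194.778745² + 30²) = √(37938.7593 + 900) = √38838.7593 = 197.075517
L = 0.75 × 197.075517 = 147.806638
V = π·1² × L = 3.141593 × 147.806638 = 464.348247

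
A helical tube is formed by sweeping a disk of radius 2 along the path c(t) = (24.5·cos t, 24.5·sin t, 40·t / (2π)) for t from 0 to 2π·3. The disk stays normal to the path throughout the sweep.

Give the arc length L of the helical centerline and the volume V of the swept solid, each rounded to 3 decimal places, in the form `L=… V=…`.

2πR = 2π·24.5 = 153.938040
per-turn = √(153.938040² + 40²) = √(23696.9202 + 1600) = √25296.9202 = 159.050056
L = 3 × 159.050056 = 477.150167
V = π·2² × L = 12.566371 × 477.150167 = 5996.045832

L=477.150 V=5996.046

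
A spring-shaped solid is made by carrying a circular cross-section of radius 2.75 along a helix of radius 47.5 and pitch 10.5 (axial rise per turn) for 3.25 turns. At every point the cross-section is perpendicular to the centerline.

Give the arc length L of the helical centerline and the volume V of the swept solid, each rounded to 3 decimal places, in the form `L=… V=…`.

2πR = 2π·47.5 = 298.451302
per-turn = √(298.451302² + 10.5²) = √(89073.1797 + 110.25) = √89183.4297 = 298.635948
L = 3.25 × 298.635948 = 970.566833
V = π·2.75² × L = 23.758294 × 970.566833 = 23059.012584

L=970.567 V=23059.013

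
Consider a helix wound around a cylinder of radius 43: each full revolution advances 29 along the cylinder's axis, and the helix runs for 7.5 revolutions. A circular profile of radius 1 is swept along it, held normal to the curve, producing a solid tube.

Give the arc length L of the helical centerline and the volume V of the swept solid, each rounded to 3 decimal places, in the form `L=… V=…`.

2πR = 2π·43 = 270.176968
per-turn = √(270.176968² + 29²) = √(72995.5942 + 841) = √73836.5942 = 271.728898
L = 7.5 × 271.728898 = 2037.966737
V = π·1² × L = 3.141593 × 2037.966737 = 6402.461329

L=2037.967 V=6402.461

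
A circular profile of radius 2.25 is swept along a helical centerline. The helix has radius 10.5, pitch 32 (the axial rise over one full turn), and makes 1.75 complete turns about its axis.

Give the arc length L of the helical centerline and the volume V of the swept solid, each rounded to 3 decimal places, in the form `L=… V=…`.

2πR = 2π·10.5 = 65.973446
per-turn = √(65.973446² + 32²) = √(4352.4955 + 1024) = √5376.4955 = 73.324590
L = 1.75 × 73.324590 = 128.318033
V = π·2.25² × L = 15.904313 × 128.318033 = 2040.810136

L=128.318 V=2040.810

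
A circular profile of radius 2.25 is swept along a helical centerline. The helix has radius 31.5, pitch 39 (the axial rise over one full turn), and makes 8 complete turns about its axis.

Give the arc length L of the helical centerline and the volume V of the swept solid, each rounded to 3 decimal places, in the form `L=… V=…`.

2πR = 2π·31.5 = 197.920337
per-turn = √(197.920337² + 39²) = √(39172.4599 + 1521) = √40693.4599 = 201.726200
L = 8 × 201.726200 = 1613.809602
V = π·2.25² × L = 15.904313 × 1613.809602 = 25666.532724

L=1613.810 V=25666.533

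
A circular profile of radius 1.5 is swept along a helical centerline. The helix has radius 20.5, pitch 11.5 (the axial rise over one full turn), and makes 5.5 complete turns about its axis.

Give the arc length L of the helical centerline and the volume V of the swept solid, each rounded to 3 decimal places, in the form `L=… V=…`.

L=711.247 V=5027.509

2πR = 2π·20.5 = 128.805299
per-turn = √(128.805299² + 11.5²) = √(16590.8050 + 132.25) = √16723.0550 = 129.317652
L = 5.5 × 129.317652 = 711.247083
V = π·1.5² × L = 7.068583 × 711.247083 = 5027.509377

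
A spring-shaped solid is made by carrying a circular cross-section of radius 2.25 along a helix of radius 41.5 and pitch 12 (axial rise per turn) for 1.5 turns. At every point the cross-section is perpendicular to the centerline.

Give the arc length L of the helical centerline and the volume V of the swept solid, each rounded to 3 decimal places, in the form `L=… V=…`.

L=391.542 V=6227.210

2πR = 2π·41.5 = 260.752190
per-turn = √(260.752190² + 12²) = √(67991.7047 + 144) = √68135.7047 = 261.028168
L = 1.5 × 261.028168 = 391.542253
V = π·2.25² × L = 15.904313 × 391.542253 = 6227.210464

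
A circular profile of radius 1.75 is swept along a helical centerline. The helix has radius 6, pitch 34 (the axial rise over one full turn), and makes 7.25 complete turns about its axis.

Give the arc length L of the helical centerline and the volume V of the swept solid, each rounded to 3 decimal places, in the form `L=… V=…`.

L=368.056 V=3541.115

2πR = 2π·6 = 37.699112
per-turn = √(37.699112² + 34²) = √(1421.2230 + 1156) = √2577.2230 = 50.766357
L = 7.25 × 50.766357 = 368.056090
V = π·1.75² × L = 9.621128 × 368.056090 = 3541.114574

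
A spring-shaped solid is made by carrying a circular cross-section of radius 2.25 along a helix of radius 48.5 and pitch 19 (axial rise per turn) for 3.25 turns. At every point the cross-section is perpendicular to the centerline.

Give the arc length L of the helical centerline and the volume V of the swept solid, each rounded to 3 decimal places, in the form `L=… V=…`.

L=992.310 V=15782.013

2πR = 2π·48.5 = 304.734487
per-turn = √(304.734487² + 19²) = √(92863.1078 + 361) = √93224.1078 = 305.326232
L = 3.25 × 305.326232 = 992.310253
V = π·2.25² × L = 15.904313 × 992.310253 = 15782.012671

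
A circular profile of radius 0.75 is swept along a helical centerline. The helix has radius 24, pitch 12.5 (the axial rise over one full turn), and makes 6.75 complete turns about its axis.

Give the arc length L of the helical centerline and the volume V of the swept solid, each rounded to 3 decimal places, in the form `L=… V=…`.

L=1021.367 V=1804.905

2πR = 2π·24 = 150.796447
per-turn = √(150.796447² + 12.5²) = √(22739.5685 + 156.25) = √22895.8185 = 151.313643
L = 6.75 × 151.313643 = 1021.367090
V = π·0.75² × L = 1.767146 × 1021.367090 = 1804.904632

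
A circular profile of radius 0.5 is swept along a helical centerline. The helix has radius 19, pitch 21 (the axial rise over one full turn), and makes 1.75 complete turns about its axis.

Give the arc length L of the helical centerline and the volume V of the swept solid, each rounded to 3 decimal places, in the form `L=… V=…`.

2πR = 2π·19 = 119.380521
per-turn = √(119.380521² + 21²) = √(14251.7088 + 441) = √14692.7088 = 121.213484
L = 1.75 × 121.213484 = 212.123597
V = π·0.5² × L = 0.785398 × 212.123597 = 166.601484

L=212.124 V=166.601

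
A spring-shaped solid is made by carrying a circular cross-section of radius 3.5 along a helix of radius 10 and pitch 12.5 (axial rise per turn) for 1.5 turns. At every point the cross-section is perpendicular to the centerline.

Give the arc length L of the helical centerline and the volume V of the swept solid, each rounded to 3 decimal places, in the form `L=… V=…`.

L=96.095 V=3698.160

2πR = 2π·10 = 62.831853
per-turn = √(62.831853² + 12.5²) = √(3947.8418 + 156.25) = √4104.0918 = 64.063186
L = 1.5 × 64.063186 = 96.094779
V = π·3.5² × L = 38.484510 × 96.094779 = 3698.160466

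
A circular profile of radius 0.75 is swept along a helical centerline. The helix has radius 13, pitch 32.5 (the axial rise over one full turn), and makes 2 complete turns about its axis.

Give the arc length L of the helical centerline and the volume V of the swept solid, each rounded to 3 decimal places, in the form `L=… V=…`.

L=175.819 V=310.698

2πR = 2π·13 = 81.681409
per-turn = √(81.681409² + 32.5²) = √(6671.8526 + 1056.25) = √7728.1026 = 87.909627
L = 2 × 87.909627 = 175.819255
V = π·0.75² × L = 1.767146 × 175.819255 = 310.698269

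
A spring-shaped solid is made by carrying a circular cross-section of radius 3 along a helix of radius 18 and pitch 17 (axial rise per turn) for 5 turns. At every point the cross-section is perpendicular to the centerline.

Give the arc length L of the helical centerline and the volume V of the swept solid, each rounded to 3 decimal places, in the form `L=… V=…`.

L=571.839 V=16168.375

2πR = 2π·18 = 113.097336
per-turn = √(113.097336² + 17²) = √(12791.0073 + 289) = √13080.0073 = 114.367860
L = 5 × 114.367860 = 571.839298
V = π·3² × L = 28.274334 × 571.839298 = 16168.375235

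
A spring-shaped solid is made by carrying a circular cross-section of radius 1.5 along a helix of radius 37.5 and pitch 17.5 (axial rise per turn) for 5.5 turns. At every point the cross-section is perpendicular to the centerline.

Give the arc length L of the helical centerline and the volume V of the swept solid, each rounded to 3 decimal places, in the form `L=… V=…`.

L=1299.476 V=9185.457

2πR = 2π·37.5 = 235.619449
per-turn = √(235.619449² + 17.5²) = √(55516.5248 + 306.25) = √55822.7748 = 236.268438
L = 5.5 × 236.268438 = 1299.476409
V = π·1.5² × L = 7.068583 × 1299.476409 = 9185.457462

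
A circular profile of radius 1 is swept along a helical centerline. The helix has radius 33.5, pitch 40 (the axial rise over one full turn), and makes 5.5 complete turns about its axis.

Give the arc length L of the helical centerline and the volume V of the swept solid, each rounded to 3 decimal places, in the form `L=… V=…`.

2πR = 2π·33.5 = 210.486708
per-turn = √(210.486708² + 40²) = √(44304.6542 + 1600) = √45904.6542 = 214.253714
L = 5.5 × 214.253714 = 1178.395429
V = π·1² × L = 3.141593 × 1178.395429 = 3702.038424

L=1178.395 V=3702.038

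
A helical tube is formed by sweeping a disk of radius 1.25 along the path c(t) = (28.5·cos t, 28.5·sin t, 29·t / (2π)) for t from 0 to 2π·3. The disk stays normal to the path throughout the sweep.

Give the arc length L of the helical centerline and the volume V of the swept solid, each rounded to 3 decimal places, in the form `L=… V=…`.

2πR = 2π·28.5 = 179.070781
per-turn = √(179.070781² + 29²) = √(32066.3447 + 841) = √32907.3447 = 181.403817
L = 3 × 181.403817 = 544.211450
V = π·1.25² × L = 4.908739 × 544.211450 = 2671.391708

L=544.211 V=2671.392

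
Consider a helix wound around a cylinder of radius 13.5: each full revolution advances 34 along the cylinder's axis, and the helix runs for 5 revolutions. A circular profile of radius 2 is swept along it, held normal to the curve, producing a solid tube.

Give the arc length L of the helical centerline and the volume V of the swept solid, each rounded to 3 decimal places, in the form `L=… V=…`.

L=456.917 V=5741.794

2πR = 2π·13.5 = 84.823002
per-turn = √(84.823002² + 34²) = √(7194.9416 + 1156) = √8350.9416 = 91.383487
L = 5 × 91.383487 = 456.917433
V = π·2² × L = 12.566371 × 456.917433 = 5741.793798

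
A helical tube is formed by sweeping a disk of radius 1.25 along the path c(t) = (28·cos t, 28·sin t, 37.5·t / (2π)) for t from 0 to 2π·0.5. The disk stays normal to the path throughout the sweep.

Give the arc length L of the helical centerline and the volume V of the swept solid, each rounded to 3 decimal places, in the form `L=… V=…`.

L=89.941 V=441.495

2πR = 2π·28 = 175.929189
per-turn = √(175.929189² + 37.5²) = √(30951.0794 + 1406.25) = √32357.3294 = 179.881432
L = 0.5 × 179.881432 = 89.940716
V = π·1.25² × L = 4.908739 × 89.940716 = 441.495456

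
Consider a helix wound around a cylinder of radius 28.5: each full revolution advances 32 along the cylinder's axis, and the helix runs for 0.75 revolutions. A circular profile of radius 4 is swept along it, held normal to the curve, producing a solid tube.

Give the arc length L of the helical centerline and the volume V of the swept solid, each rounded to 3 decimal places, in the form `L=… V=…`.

2πR = 2π·28.5 = 179.070781
per-turn = √(179.070781² + 32²) = √(32066.3447 + 1024) = √33090.3447 = 181.907517
L = 0.75 × 181.907517 = 136.430638
V = π·4² × L = 50.265482 × 136.430638 = 6857.751824

L=136.431 V=6857.752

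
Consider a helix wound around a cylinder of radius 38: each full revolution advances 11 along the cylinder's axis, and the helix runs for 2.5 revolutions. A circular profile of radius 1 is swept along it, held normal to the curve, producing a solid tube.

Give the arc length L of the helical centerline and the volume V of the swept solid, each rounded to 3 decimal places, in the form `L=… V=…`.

2πR = 2π·38 = 238.761042
per-turn = √(238.761042² + 11²) = √(57006.8350 + 121) = √57127.8350 = 239.014299
L = 2.5 × 239.014299 = 597.535747
V = π·1² × L = 3.141593 × 597.535747 = 1877.213913

L=597.536 V=1877.214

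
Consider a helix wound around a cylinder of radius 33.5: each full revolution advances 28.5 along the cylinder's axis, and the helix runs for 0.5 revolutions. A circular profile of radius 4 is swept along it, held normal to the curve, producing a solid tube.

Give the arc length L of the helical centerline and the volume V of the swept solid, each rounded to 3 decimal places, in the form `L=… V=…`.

2πR = 2π·33.5 = 210.486708
per-turn = √(210.486708² + 28.5²) = √(44304.6542 + 812.25) = √45116.9042 = 212.407401
L = 0.5 × 212.407401 = 106.203701
V = π·4² × L = 50.265482 × 106.203701 = 5338.380254

L=106.204 V=5338.380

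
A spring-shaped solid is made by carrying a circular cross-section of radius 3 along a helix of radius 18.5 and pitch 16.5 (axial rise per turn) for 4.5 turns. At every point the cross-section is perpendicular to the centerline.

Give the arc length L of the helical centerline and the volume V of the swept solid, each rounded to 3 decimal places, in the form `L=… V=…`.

L=528.319 V=14937.861

2πR = 2π·18.5 = 116.238928
per-turn = √(116.238928² + 16.5²) = √(13511.4884 + 272.25) = √13783.7384 = 117.404167
L = 4.5 × 117.404167 = 528.318751
V = π·3² × L = 28.274334 × 528.318751 = 14937.860774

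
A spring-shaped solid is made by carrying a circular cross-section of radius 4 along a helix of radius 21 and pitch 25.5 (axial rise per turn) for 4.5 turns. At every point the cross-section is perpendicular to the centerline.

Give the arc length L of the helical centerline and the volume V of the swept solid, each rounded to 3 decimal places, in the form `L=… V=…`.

2πR = 2π·21 = 131.946891
per-turn = √(131.946891² + 25.5²) = √(17409.9822 + 650.25) = √18060.2322 = 134.388363
L = 4.5 × 134.388363 = 604.747634
V = π·4² × L = 50.265482 × 604.747634 = 30397.931608

L=604.748 V=30397.932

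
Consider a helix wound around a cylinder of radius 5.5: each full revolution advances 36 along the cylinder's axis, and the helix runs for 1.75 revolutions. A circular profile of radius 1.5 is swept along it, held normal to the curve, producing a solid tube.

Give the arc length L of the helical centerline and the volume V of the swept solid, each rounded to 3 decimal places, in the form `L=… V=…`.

2πR = 2π·5.5 = 34.557519
per-turn = √(34.557519² + 36²) = √(1194.2221 + 1296) = √2490.2221 = 49.902126
L = 1.75 × 49.902126 = 87.328720
V = π·1.5² × L = 7.068583 × 87.328720 = 617.290344

L=87.329 V=617.290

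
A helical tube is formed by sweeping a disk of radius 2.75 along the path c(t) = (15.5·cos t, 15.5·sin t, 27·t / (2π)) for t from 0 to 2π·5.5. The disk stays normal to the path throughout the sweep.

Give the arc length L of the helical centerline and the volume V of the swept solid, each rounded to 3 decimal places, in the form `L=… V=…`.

2πR = 2π·15.5 = 97.389372
per-turn = √(97.389372² + 27²) = √(9484.6898 + 729) = √10213.6898 = 101.062801
L = 5.5 × 101.062801 = 555.845408
V = π·2.75² × L = 23.758294 × 555.845408 = 13205.938863

L=555.845 V=13205.939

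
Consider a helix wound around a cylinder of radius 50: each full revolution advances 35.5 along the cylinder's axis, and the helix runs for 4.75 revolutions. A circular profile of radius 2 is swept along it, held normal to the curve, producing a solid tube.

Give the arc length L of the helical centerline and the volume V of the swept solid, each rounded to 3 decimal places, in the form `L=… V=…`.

2πR = 2π·50 = 314.159265
per-turn = √(314.159265² + 35.5²) = √(98696.0440 + 1260.25) = √99956.2940 = 316.158653
L = 4.75 × 316.158653 = 1501.753603
V = π·2² × L = 12.566371 × 1501.753603 = 18871.592345

L=1501.754 V=18871.592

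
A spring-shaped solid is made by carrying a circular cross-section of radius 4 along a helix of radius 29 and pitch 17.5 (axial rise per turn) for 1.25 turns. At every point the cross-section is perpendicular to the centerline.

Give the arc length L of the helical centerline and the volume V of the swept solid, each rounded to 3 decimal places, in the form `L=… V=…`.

2πR = 2π·29 = 182.212374
per-turn = √(182.212374² + 17.5²) = √(33201.3492 + 306.25) = √33507.5992 = 183.050810
L = 1.25 × 183.050810 = 228.813513
V = π·4² × L = 50.265482 × 228.813513 = 11501.421627

L=228.814 V=11501.422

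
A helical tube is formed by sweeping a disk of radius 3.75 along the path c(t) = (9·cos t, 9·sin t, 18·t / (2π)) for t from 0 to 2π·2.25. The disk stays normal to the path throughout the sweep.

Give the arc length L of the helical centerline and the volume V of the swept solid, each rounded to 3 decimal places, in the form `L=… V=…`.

2πR = 2π·9 = 56.548668
per-turn = √(56.548668² + 18²) = √(3197.7518 + 324) = √3521.7518 = 59.344350
L = 2.25 × 59.344350 = 133.524787
V = π·3.75² × L = 44.178647 × 133.524787 = 5898.944369

L=133.525 V=5898.944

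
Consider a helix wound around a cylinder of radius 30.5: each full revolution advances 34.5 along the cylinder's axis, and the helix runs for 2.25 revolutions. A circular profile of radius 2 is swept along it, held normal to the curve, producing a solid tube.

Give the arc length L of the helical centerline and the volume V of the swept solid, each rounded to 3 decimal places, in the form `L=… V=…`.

L=438.115 V=5505.518

2πR = 2π·30.5 = 191.637152
per-turn = √(191.637152² + 34.5²) = √(36724.7980 + 1190.25) = √37915.0480 = 194.717868
L = 2.25 × 194.717868 = 438.115202
V = π·2² × L = 12.566371 × 438.115202 = 5505.518002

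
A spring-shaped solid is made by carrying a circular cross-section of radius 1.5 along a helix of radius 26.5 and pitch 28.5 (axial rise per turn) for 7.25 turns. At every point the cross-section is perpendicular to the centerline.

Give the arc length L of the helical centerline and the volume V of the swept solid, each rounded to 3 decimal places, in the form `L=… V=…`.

2πR = 2π·26.5 = 166.504411
per-turn = √(166.504411² + 28.5²) = √(27723.7188 + 812.25) = √28535.9688 = 168.925927
L = 7.25 × 168.925927 = 1224.712970
V = π·1.5² × L = 7.068583 × 1224.712970 = 8656.985854

L=1224.713 V=8656.986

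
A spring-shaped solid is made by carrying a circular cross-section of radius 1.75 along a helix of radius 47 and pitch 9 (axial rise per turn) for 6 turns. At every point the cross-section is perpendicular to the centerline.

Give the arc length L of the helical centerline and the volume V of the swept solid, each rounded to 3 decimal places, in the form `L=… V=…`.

2πR = 2π·47 = 295.309709
per-turn = √(295.309709² + 9²) = √(87207.8245 + 81) = √87288.8245 = 295.446822
L = 6 × 295.446822 = 1772.680931
V = π·1.75² × L = 9.621128 × 1772.680931 = 17055.189253

L=1772.681 V=17055.189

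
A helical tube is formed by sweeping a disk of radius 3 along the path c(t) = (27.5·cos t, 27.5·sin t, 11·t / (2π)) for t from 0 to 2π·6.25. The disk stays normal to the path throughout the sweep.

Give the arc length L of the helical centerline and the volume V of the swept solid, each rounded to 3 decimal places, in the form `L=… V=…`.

L=1082.109 V=30595.901

2πR = 2π·27.5 = 172.787596
per-turn = √(172.787596² + 11²) = √(29855.5533 + 121) = √29976.5533 = 173.137383
L = 6.25 × 173.137383 = 1082.108642
V = π·3² × L = 28.274334 × 1082.108642 = 30595.901050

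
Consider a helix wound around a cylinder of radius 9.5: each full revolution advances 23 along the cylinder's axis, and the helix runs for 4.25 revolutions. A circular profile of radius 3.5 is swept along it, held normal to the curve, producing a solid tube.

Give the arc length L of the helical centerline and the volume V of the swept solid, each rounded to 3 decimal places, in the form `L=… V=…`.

2πR = 2π·9.5 = 59.690260
per-turn = √(59.690260² + 23²) = √(3562.9272 + 529) = √4091.9272 = 63.968173
L = 4.25 × 63.968173 = 271.864736
V = π·3.5² × L = 38.484510 × 271.864736 = 10462.581165

L=271.865 V=10462.581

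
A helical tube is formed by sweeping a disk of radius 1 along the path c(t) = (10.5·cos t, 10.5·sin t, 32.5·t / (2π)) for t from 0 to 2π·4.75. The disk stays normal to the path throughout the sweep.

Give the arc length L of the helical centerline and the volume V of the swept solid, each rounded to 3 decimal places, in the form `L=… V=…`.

L=349.335 V=1097.468

2πR = 2π·10.5 = 65.973446
per-turn = √(65.973446² + 32.5²) = √(4352.4955 + 1056.25) = √5408.7455 = 73.544174
L = 4.75 × 73.544174 = 349.334827
V = π·1² × L = 3.141593 × 349.334827 = 1097.467726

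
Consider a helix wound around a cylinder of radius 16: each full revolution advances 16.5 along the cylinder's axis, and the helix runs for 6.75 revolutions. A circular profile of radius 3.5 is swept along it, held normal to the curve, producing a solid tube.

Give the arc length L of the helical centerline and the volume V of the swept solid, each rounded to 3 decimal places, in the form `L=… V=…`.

2πR = 2π·16 = 100.530965
per-turn = √(100.530965² + 16.5²) = √(10106.4749 + 272.25) = √10378.7249 = 101.876027
L = 6.75 × 101.876027 = 687.663183
V = π·3.5² × L = 38.484510 × 687.663183 = 26464.380656

L=687.663 V=26464.381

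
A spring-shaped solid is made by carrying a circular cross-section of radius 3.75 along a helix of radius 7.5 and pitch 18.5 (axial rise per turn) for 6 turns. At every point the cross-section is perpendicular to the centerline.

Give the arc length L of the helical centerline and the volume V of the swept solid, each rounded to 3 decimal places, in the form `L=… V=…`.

L=303.751 V=13419.317

2πR = 2π·7.5 = 47.123890
per-turn = √(47.123890² + 18.5²) = √(2220.6610 + 342.25) = √2562.9110 = 50.625201
L = 6 × 50.625201 = 303.751207
V = π·3.75² × L = 44.178647 × 303.751207 = 13419.317248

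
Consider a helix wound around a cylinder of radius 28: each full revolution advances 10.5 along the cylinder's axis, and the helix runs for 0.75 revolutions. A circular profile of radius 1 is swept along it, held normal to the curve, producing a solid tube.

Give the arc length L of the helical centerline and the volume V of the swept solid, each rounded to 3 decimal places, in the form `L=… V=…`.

2πR = 2π·28 = 175.929189
per-turn = √(175.929189² + 10.5²) = √(30951.0794 + 110.25) = √31061.3294 = 176.242246
L = 0.75 × 176.242246 = 132.181685
V = π·1² × L = 3.141593 × 132.181685 = 415.261010

L=132.182 V=415.261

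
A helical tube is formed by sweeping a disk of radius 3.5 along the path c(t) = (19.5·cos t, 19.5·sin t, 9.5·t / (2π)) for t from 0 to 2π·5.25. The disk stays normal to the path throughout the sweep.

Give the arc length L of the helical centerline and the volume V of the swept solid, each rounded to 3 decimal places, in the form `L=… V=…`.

2πR = 2π·19.5 = 122.522113
per-turn = √(122.522113² + 9.5²) = √(15011.6683 + 90.25) = √15101.9183 = 122.889862
L = 5.25 × 122.889862 = 645.171778
V = π·3.5² × L = 38.484510 × 645.171778 = 24829.119742

L=645.172 V=24829.120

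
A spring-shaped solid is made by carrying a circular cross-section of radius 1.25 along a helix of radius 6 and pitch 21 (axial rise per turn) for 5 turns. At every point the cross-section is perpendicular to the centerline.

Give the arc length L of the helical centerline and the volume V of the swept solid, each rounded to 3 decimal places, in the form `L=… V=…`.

L=215.767 V=1059.146

2πR = 2π·6 = 37.699112
per-turn = √(37.699112² + 21²) = √(1421.2230 + 441) = √1862.2230 = 43.153482
L = 5 × 43.153482 = 215.767411
V = π·1.25² × L = 4.908739 × 215.767411 = 1059.145804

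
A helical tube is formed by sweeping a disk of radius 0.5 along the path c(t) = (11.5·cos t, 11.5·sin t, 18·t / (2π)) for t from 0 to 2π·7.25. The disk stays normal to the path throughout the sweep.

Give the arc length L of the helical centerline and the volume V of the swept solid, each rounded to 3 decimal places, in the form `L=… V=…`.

L=539.870 V=424.013

2πR = 2π·11.5 = 72.256631
per-turn = √(72.256631² + 18²) = √(5221.0207 + 324) = √5545.0207 = 74.464896
L = 7.25 × 74.464896 = 539.870496
V = π·0.5² × L = 0.785398 × 539.870496 = 424.013296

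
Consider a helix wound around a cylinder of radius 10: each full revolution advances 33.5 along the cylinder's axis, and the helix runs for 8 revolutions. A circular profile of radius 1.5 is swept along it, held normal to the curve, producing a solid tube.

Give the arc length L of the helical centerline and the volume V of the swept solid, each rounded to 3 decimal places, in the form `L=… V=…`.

L=569.637 V=4026.524

2πR = 2π·10 = 62.831853
per-turn = √(62.831853² + 33.5²) = √(3947.8418 + 1122.25) = √5070.0918 = 71.204577
L = 8 × 71.204577 = 569.636615
V = π·1.5² × L = 7.068583 × 569.636615 = 4026.523958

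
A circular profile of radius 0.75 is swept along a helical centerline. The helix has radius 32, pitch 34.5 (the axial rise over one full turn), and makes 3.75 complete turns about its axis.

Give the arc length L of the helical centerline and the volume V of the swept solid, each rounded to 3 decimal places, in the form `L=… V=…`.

L=765.001 V=1351.869

2πR = 2π·32 = 201.061930
per-turn = √(201.061930² + 34.5²) = √(40425.8996 + 1190.25) = √41616.1496 = 204.000367
L = 3.75 × 204.000367 = 765.001375
V = π·0.75² × L = 1.767146 × 765.001375 = 1351.869019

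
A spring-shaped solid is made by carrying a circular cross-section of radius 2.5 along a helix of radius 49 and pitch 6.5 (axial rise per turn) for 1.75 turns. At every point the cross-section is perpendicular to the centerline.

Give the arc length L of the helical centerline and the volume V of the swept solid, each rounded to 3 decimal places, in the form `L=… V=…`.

2πR = 2π·49 = 307.876080
per-turn = √(307.876080² + 6.5²) = √(94787.6807 + 42.25) = √94829.9307 = 307.944688
L = 1.75 × 307.944688 = 538.903203
V = π·2.5² × L = 19.634954 × 538.903203 = 10581.339656

L=538.903 V=10581.340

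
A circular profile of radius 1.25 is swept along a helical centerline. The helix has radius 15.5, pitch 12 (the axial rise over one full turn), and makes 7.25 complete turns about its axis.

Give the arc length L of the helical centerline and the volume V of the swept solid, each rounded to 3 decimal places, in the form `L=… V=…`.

2πR = 2π·15.5 = 97.389372
per-turn = √(97.389372² + 12²) = √(9484.6898 + 144) = √9628.6898 = 98.125888
L = 7.25 × 98.125888 = 711.412686
V = π·1.25² × L = 4.908739 × 711.412686 = 3492.138854

L=711.413 V=3492.139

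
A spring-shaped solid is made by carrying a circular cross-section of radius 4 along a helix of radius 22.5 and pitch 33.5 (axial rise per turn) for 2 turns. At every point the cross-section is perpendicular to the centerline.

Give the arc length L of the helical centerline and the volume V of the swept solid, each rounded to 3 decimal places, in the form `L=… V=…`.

2πR = 2π·22.5 = 141.371669
per-turn = √(141.371669² + 33.5²) = √(19985.9489 + 1122.25) = √21108.1989 = 145.286610
L = 2 × 145.286610 = 290.573219
V = π·4² × L = 50.265482 × 290.573219 = 14605.803046

L=290.573 V=14605.803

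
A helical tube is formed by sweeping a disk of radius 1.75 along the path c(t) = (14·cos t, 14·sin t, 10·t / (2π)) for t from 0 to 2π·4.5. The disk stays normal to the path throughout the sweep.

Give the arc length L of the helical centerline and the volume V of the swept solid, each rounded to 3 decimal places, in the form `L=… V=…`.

2πR = 2π·14 = 87.964594
per-turn = √(87.964594² + 10²) = √(7737.7699 + 100) = √7837.7699 = 88.531180
L = 4.5 × 88.531180 = 398.390310
V = π·1.75² × L = 9.621128 × 398.390310 = 3832.963972

L=398.390 V=3832.964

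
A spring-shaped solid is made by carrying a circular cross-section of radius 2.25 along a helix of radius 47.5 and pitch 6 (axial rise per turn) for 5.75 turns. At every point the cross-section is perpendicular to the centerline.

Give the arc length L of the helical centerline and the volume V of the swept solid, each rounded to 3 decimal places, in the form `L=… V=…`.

L=1716.442 V=27298.826

2πR = 2π·47.5 = 298.451302
per-turn = √(298.451302² + 6²) = √(89073.1797 + 36) = √89109.1797 = 298.511607
L = 5.75 × 298.511607 = 1716.441742
V = π·2.25² × L = 15.904313 × 1716.441742 = 27298.826387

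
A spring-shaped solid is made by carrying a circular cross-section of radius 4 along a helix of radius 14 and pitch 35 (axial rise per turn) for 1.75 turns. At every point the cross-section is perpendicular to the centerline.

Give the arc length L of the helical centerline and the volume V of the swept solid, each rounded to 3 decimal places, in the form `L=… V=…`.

L=165.676 V=8327.776

2πR = 2π·14 = 87.964594
per-turn = √(87.964594² + 35²) = √(7737.7699 + 1225) = √8962.7699 = 94.671906
L = 1.75 × 94.671906 = 165.675836
V = π·4² × L = 50.265482 × 165.675836 = 8327.775833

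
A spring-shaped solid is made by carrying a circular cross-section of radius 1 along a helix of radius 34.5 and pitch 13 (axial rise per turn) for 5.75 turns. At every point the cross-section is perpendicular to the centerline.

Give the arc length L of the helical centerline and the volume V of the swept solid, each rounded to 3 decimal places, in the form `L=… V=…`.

2πR = 2π·34.5 = 216.769893
per-turn = √(216.769893² + 13²) = √(46989.1866 + 169) = √47158.1866 = 217.159358
L = 5.75 × 217.159358 = 1248.666306
V = π·1² × L = 3.141593 × 1248.666306 = 3922.800893

L=1248.666 V=3922.801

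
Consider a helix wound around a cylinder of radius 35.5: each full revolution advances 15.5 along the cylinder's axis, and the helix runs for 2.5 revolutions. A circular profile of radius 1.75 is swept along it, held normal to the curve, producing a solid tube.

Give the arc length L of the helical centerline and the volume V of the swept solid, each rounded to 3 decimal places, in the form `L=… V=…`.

2πR = 2π·35.5 = 223.053078
per-turn = √(223.053078² + 15.5²) = √(49752.6758 + 240.25) = √49992.9258 = 223.590979
L = 2.5 × 223.590979 = 558.977447
V = π·1.75² × L = 9.621128 × 558.977447 = 5377.993287

L=558.977 V=5377.993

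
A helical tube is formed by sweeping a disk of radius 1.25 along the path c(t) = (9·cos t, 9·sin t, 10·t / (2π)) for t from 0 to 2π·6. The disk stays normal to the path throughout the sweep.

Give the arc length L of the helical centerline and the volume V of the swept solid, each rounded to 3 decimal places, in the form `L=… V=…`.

L=344.556 V=1691.337

2πR = 2π·9 = 56.548668
per-turn = √(56.548668² + 10²) = √(3197.7518 + 100) = √3297.7518 = 57.426055
L = 6 × 57.426055 = 344.556332
V = π·1.25² × L = 4.908739 × 344.556332 = 1691.336938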